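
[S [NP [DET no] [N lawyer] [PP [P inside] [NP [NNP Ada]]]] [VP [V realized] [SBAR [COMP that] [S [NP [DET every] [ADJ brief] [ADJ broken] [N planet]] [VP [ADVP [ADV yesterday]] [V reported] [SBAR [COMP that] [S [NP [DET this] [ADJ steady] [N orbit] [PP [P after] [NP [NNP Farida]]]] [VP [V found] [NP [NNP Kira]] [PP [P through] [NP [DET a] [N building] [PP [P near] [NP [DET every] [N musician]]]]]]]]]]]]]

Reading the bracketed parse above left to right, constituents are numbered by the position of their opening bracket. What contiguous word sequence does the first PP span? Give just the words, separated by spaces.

inside Ada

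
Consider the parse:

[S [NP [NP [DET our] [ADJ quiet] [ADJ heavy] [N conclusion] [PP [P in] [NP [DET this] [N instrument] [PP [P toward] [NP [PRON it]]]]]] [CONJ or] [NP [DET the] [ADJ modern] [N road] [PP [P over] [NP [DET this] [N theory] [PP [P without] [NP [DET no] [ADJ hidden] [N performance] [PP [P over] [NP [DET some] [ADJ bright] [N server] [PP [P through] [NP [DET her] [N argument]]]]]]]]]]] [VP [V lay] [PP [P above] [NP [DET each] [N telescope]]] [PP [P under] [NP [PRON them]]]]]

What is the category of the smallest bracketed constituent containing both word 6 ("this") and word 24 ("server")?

NP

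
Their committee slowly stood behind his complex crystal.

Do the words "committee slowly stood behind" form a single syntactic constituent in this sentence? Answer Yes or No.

No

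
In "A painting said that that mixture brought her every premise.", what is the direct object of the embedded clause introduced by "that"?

every premise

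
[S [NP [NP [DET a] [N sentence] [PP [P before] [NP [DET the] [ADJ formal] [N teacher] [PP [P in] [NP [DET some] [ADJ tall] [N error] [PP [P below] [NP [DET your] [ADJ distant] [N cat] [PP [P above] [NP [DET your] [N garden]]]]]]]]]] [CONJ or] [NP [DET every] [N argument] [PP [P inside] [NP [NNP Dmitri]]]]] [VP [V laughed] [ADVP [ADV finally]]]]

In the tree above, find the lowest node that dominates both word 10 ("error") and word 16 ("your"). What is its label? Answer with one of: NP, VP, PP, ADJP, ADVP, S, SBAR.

NP

Both words fall inside [NP some tall error below your distant cat above your garden] (words 8–17), and no smaller constituent contains them both. Label: NP.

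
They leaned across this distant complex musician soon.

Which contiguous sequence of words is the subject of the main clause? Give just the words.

they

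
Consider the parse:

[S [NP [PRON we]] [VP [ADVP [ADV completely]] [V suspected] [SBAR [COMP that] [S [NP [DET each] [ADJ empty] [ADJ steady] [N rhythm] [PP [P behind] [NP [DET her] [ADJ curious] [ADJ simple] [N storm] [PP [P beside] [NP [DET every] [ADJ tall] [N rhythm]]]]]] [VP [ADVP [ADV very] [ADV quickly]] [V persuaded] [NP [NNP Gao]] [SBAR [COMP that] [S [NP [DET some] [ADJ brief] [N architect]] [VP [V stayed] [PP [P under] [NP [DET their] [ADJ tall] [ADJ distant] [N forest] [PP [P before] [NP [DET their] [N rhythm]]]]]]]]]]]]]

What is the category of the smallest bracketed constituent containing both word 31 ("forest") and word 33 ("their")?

The smallest bracket enclosing both words is [NP their tall distant forest before their rhythm], so the label is NP.

NP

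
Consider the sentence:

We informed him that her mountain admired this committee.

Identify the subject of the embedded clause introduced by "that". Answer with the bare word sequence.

her mountain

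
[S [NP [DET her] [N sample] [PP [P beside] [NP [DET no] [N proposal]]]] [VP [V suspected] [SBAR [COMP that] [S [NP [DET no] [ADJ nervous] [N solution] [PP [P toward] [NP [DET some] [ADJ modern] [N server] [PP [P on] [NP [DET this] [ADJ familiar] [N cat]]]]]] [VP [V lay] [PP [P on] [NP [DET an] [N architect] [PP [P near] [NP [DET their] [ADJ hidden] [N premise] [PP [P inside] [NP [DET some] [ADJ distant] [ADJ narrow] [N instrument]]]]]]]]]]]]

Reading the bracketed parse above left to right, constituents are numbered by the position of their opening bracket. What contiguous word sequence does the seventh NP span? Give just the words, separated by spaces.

their hidden premise inside some distant narrow instrument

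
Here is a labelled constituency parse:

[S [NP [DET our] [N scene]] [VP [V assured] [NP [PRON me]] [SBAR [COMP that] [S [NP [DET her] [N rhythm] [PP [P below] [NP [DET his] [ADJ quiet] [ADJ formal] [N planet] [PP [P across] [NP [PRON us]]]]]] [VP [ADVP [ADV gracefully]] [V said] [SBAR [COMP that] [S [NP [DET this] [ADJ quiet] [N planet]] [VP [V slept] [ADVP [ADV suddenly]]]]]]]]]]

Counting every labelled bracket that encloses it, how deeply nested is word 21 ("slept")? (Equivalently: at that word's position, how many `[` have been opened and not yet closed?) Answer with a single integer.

9

The word sits inside V, which is inside VP, inside S, inside SBAR, inside VP, inside S, inside SBAR, inside VP, inside S — 9 brackets in all.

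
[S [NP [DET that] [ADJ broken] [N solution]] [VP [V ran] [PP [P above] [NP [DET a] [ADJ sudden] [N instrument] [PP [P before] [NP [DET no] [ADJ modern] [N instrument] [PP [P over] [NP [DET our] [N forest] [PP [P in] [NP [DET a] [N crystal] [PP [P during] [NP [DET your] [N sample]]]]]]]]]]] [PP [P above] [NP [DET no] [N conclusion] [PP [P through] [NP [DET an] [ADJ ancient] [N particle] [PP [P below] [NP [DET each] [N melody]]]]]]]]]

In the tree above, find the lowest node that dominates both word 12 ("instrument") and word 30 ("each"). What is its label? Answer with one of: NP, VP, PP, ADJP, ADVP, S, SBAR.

Both words fall inside [VP ran above a sudden instrument before no modern instrument over our forest in a crystal during your sample above no conclusion through an ancient particle below each melody] (words 4–31), and no smaller constituent contains them both. Label: VP.

VP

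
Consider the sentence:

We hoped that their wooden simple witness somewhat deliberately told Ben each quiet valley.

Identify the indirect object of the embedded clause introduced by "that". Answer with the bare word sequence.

"told" heads the VP of the embedded clause introduced by "that", and "Ben" is its indirect object.

Ben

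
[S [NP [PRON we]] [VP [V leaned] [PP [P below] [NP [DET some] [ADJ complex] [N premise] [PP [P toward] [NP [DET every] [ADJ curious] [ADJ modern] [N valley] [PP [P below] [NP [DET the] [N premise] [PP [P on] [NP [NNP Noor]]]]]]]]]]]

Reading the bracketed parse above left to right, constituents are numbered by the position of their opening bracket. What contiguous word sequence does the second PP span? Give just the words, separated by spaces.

toward every curious modern valley below the premise on Noor

In left-to-right order the PP constituents are "below some complex premise toward every curious modern valley below the premise on Noor"; "toward every curious modern valley below the premise on Noor"; "below the premise on Noor"; "on Noor". Number 2 is "toward every curious modern valley below the premise on Noor".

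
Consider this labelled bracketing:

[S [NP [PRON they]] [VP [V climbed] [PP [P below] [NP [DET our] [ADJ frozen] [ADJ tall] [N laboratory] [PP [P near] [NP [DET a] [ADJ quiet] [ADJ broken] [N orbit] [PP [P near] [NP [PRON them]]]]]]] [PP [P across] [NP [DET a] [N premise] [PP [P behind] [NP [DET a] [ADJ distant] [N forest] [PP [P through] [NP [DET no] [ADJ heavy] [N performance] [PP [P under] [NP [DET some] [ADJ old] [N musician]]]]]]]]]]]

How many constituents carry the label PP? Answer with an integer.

The PP constituents are: [PP below our frozen tall laboratory near a quiet broken orbit near them]; [PP near a quiet broken orbit near them]; [PP near them]; [PP across a premise behind a distant forest through no heavy performance under some old musician]; [PP behind a distant forest through no heavy performance under some old musician]; [PP through no heavy performance under some old musician] …. Total: 7.

7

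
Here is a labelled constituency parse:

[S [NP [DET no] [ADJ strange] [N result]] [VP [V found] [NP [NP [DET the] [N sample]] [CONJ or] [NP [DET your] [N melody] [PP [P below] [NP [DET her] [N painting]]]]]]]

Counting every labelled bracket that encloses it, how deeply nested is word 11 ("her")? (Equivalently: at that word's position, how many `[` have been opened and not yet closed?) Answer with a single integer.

7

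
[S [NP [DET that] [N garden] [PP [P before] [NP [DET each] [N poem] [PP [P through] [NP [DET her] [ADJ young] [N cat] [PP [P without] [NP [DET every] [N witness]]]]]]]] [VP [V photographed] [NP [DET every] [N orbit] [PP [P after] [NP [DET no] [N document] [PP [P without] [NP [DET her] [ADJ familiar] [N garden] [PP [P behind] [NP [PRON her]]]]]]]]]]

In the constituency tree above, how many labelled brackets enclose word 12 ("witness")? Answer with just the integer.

9

The word sits inside N, which is inside NP, inside PP, inside NP, inside PP, inside NP, inside PP, inside NP, inside S — 9 brackets in all.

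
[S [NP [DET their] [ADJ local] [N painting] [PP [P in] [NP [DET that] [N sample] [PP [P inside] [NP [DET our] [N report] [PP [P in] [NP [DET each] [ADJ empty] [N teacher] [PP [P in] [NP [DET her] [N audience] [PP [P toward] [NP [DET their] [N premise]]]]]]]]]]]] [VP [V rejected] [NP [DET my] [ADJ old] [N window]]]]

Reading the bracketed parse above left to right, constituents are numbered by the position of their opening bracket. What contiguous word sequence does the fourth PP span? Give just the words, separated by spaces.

in her audience toward their premise

Opening `[PP` markers occur at word positions 4, 7, 10, 14, 17; the fourth of these opens the constituent [PP in her audience toward their premise].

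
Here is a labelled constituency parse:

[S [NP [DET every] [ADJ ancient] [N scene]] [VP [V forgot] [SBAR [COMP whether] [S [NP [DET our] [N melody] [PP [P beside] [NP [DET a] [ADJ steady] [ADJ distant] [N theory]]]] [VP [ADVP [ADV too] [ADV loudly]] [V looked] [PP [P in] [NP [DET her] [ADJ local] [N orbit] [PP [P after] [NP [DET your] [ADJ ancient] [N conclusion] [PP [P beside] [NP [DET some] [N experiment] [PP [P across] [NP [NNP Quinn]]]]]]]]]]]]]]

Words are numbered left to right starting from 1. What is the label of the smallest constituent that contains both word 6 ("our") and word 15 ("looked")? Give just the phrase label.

S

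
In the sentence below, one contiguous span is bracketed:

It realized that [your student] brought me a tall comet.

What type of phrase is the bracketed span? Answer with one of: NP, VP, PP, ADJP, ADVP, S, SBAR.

NP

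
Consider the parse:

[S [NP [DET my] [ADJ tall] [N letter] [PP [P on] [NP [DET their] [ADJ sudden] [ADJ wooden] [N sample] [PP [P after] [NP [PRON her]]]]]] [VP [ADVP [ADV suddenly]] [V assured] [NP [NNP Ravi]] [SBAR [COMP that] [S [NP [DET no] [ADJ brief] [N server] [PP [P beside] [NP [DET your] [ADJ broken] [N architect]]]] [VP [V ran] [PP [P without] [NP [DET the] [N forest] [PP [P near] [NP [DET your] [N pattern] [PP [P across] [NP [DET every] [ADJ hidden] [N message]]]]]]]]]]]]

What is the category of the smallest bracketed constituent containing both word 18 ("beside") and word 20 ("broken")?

PP

The smallest bracket enclosing both words is [PP beside your broken architect], so the label is PP.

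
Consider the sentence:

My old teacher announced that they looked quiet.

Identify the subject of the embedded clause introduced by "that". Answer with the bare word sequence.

The subject of the embedded clause introduced by "that" is the NP immediately before the verb "looked": "they".

they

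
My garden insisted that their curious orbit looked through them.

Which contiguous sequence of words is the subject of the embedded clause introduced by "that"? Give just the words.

The subject of the embedded clause introduced by "that" is the NP immediately before the verb "looked": "their curious orbit".

their curious orbit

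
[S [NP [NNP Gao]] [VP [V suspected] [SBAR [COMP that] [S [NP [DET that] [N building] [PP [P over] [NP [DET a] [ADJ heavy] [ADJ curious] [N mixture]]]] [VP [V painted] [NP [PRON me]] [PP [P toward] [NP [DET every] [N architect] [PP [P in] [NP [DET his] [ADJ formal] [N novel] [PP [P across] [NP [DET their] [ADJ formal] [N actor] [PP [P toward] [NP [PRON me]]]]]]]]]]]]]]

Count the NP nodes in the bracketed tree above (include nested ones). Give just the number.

Scanning left to right, an opening `[NP` appears at word positions 1, 4, 7, 12, 14, 17, 21, 25 — 8 in total.

8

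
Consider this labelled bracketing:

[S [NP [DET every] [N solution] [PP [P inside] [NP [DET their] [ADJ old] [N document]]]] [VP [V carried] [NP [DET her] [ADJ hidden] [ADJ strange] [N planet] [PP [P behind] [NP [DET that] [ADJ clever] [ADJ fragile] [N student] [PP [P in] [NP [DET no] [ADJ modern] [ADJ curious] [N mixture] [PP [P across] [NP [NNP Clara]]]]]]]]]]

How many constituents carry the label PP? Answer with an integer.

4

Listing each PP by its span: [PP inside their old document]; [PP behind that clever fragile student in no modern curious mixture across Clara]; [PP in no modern curious mixture across Clara]; [PP across Clara] — that makes 4.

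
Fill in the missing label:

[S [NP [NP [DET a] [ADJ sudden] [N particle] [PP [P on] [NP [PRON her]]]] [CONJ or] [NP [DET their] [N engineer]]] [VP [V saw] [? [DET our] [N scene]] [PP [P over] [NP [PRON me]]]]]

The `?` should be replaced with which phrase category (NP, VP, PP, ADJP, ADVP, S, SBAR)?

NP

The `?` node immediately contains: DET 'our', N 'scene'. That is the internal structure of a noun phrase, so the label is NP.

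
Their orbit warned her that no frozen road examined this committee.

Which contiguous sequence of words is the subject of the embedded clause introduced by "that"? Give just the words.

no frozen road

"no frozen road" is the NP that combines with the VP headed by "examined" to form the embedded clause introduced by "that" — the subject.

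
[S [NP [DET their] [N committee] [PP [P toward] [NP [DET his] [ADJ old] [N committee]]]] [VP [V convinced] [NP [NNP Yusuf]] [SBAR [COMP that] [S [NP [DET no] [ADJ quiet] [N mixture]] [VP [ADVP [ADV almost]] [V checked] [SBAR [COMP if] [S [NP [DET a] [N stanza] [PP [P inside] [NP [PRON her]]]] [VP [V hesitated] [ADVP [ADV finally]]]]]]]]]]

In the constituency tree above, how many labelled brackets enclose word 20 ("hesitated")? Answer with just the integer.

Counting open brackets not yet closed at "hesitated": [S [VP [SBAR [S [VP [SBAR [S [VP [V = 9.

9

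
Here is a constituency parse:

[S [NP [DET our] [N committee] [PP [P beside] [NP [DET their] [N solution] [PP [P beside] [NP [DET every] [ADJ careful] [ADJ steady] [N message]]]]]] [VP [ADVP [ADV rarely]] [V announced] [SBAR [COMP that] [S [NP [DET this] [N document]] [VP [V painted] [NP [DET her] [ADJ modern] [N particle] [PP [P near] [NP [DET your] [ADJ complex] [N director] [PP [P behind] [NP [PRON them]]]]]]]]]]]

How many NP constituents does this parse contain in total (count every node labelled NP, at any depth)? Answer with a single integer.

7

The NP constituents are: [NP our committee beside their solution beside every careful steady message]; [NP their solution beside every careful steady message]; [NP every careful steady message]; [NP this document]; [NP her modern particle near your complex director behind them]; [NP your complex director behind them] …. Total: 7.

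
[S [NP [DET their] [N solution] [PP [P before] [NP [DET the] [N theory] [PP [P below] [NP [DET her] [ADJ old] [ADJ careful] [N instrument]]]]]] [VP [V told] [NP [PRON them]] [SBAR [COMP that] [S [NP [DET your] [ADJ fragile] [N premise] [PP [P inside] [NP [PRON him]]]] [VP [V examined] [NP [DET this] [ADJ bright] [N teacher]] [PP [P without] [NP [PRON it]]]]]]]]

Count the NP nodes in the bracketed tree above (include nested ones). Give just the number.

8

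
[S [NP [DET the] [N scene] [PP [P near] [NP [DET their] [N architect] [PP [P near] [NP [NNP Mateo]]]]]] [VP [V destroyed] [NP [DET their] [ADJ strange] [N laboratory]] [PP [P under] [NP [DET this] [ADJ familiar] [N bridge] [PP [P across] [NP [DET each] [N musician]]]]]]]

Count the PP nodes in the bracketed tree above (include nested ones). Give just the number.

4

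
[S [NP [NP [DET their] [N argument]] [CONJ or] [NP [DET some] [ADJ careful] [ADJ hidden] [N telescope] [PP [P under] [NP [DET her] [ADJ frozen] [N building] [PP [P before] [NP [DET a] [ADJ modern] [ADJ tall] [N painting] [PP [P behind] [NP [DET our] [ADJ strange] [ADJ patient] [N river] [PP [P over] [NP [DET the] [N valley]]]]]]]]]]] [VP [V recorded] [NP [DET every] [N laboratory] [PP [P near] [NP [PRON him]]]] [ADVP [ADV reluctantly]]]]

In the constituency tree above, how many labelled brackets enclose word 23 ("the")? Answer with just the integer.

Path from the root down to the word: S → NP → NP → PP → NP → PP → NP → PP → NP → PP → NP → DET. That is 12 enclosing brackets.

12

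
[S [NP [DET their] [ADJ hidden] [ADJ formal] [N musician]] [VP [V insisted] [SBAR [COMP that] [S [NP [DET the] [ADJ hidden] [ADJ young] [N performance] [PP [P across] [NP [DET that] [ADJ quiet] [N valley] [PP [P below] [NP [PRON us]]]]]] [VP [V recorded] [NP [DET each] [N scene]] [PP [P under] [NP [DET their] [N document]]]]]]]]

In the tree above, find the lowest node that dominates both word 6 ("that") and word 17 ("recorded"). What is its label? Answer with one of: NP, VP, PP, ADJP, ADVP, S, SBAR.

SBAR

The smallest bracket enclosing both words is [SBAR that the hidden young performance across that quiet valley below us recorded each scene under their document], so the label is SBAR.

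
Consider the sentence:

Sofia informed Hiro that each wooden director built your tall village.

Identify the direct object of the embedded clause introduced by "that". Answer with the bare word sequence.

your tall village

Within the embedded clause introduced by "that", the direct object of "built" is "your tall village".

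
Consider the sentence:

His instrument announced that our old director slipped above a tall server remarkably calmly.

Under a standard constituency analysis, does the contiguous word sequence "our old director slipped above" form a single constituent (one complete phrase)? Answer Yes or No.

The smallest constituent containing the whole sequence is the clause [S our old director slipped above a tall server remarkably calmly], but the sequence is only part of it — it straddles the boundary between noun phrase "our old director" and verb phrase "slipped above a tall server remarkably calmly".

No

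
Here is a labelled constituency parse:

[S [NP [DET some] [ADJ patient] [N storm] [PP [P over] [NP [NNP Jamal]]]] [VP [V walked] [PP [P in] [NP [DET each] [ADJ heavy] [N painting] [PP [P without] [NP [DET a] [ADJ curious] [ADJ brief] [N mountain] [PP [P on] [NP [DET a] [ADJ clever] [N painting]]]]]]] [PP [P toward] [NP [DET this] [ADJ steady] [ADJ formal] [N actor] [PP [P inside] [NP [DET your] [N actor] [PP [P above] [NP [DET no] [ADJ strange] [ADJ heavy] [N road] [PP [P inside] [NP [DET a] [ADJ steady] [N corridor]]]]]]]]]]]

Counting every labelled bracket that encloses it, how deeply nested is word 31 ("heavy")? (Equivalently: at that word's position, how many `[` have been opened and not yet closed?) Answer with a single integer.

Path from the root down to the word: S → VP → PP → NP → PP → NP → PP → NP → ADJ. That is 9 enclosing brackets.

9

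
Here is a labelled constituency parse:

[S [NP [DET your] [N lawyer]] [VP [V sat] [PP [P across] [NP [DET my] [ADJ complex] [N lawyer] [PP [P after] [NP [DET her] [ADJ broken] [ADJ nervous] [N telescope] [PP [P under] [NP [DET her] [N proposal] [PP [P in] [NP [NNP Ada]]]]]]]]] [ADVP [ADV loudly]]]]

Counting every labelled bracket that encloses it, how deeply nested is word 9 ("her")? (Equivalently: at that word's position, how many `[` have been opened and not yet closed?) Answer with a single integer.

7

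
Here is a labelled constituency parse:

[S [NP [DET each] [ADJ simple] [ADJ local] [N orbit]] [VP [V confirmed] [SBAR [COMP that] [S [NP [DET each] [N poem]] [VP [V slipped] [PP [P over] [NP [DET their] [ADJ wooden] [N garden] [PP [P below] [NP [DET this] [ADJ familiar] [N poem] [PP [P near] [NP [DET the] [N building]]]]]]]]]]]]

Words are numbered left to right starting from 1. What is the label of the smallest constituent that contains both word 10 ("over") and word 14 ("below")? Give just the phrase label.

PP

Both words fall inside [PP over their wooden garden below this familiar poem near the building] (words 10–20), and no smaller constituent contains them both. Label: PP.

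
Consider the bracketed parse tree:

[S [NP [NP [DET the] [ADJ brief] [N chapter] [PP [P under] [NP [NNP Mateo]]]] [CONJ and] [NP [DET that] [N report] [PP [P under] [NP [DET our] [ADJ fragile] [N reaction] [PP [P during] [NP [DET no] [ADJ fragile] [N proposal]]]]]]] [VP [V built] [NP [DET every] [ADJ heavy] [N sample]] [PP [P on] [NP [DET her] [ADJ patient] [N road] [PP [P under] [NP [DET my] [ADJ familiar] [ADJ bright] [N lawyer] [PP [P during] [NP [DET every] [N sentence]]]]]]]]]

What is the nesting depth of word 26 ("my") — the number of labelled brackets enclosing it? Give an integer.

7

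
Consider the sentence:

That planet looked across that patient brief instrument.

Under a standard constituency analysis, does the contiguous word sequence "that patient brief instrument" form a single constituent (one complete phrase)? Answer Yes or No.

Yes

These words form the whole noun phrase headed by "instrument", so yes — one constituent.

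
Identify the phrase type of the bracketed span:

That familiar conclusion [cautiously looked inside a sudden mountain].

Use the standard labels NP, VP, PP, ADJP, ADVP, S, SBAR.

VP

"looked" is the head of the bracketed span, so the span is a verb phrase: VP.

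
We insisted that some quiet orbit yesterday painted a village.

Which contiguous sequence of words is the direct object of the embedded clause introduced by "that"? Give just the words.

The verb of the embedded clause introduced by "that" is "painted"; its direct object is the NP "a village".

a village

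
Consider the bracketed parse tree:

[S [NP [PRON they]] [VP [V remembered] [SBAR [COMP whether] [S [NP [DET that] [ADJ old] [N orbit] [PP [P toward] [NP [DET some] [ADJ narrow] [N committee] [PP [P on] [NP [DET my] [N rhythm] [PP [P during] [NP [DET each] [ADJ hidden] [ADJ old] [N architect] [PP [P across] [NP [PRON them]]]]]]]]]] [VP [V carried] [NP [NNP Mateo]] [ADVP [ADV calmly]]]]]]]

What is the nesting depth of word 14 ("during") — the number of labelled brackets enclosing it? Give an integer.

The word sits inside P, which is inside PP, inside NP, inside PP, inside NP, inside PP, inside NP, inside S, inside SBAR, inside VP, inside S — 11 brackets in all.

11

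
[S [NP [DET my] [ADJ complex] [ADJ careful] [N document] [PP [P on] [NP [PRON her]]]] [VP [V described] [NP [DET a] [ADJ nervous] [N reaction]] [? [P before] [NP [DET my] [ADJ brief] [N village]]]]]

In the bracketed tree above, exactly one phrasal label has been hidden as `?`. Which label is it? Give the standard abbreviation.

PP

The `?` node immediately contains: P 'before', NP. That is the internal structure of a prepositional phrase, so the label is PP.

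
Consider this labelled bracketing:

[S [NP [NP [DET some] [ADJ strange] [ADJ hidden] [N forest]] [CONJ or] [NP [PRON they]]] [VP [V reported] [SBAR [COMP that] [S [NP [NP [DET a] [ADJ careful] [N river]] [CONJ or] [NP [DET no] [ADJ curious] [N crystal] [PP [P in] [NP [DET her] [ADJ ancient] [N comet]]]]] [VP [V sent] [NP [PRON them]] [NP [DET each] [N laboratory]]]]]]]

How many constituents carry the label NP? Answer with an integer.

9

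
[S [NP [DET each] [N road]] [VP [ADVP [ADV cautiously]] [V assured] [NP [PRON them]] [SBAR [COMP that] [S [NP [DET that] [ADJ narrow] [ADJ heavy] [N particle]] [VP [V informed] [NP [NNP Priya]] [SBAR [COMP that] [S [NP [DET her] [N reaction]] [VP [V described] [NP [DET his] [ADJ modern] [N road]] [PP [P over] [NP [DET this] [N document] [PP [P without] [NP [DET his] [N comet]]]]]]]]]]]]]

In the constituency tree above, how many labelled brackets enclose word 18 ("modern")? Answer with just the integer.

10

The word sits inside ADJ, which is inside NP, inside VP, inside S, inside SBAR, inside VP, inside S, inside SBAR, inside VP, inside S — 10 brackets in all.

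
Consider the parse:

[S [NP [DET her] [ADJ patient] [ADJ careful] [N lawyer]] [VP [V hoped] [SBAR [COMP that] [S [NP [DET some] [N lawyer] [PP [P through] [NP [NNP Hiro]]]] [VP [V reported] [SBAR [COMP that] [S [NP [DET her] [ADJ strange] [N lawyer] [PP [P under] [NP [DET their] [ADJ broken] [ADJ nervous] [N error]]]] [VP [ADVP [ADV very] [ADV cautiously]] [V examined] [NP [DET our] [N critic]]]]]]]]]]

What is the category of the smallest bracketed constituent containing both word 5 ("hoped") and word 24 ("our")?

The smallest bracket enclosing both words is [VP hoped that some lawyer through Hiro reported that her strange lawyer under their broken nervous error very cautiously examined our critic], so the label is VP.

VP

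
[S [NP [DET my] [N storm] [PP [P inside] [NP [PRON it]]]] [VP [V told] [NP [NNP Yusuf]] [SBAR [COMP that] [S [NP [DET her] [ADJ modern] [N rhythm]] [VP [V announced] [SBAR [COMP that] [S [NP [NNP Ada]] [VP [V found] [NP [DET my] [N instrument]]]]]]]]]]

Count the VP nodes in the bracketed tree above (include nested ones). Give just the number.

3

Listing each VP by its span: [VP told Yusuf that her modern rhythm announced that Ada found my instrument]; [VP announced that Ada found my instrument]; [VP found my instrument] — that makes 3.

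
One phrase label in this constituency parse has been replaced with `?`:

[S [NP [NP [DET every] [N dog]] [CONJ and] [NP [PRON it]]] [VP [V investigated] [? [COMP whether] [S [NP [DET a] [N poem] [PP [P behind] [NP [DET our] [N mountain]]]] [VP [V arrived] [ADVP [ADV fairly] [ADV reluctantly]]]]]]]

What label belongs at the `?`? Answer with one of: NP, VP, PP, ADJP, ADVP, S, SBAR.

Looking at what the `?` directly dominates — COMP 'whether', S — this is a subordinate clause (SBAR).

SBAR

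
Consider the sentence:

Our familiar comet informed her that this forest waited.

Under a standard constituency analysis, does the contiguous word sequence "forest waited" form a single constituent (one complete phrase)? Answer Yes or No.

The sequence begins inside the noun phrase "this forest" and ends inside the verb phrase "waited"; it crosses a phrase boundary, so no single node in the tree spans exactly those words.

No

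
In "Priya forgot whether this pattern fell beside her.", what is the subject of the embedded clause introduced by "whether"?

In the embedded clause introduced by "whether" the verb is "fell"; the NP preceding it, "this pattern", is the subject.

this pattern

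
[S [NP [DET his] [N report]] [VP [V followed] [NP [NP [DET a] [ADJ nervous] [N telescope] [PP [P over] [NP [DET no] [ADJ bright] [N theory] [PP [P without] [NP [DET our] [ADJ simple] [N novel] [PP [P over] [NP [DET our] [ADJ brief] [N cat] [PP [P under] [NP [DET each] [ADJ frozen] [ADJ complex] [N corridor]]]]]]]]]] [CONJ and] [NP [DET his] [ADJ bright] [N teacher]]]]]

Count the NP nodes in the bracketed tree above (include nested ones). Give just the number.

8

Listing each NP by its span: [NP his report]; [NP a nervous telescope over no bright theory without our simple novel over our brief cat under each frozen complex corridor and his bright teacher]; [NP a nervous telescope over no bright theory without our simple novel over our brief cat under each frozen complex corridor]; [NP no bright theory without our simple novel over our brief cat under each frozen complex corridor]; [NP our simple novel over our brief cat under each frozen complex corridor]; [NP our brief cat under each frozen complex corridor] … — that makes 8.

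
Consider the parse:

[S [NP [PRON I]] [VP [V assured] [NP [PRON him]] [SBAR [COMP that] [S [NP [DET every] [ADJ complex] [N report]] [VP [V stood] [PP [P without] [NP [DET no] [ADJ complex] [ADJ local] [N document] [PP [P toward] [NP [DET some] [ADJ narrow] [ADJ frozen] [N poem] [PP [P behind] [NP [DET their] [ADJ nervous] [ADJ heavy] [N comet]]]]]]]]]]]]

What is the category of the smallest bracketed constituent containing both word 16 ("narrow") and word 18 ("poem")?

The smallest bracket enclosing both words is [NP some narrow frozen poem behind their nervous heavy comet], so the label is NP.

NP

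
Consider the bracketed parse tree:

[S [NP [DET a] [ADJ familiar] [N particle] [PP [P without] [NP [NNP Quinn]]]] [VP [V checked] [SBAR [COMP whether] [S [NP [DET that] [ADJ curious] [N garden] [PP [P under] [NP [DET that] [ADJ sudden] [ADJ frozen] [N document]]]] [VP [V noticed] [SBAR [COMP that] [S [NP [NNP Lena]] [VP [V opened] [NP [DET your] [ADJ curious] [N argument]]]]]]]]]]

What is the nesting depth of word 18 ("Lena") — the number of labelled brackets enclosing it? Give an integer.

9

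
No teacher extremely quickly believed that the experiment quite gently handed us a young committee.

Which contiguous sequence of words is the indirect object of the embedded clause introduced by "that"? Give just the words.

us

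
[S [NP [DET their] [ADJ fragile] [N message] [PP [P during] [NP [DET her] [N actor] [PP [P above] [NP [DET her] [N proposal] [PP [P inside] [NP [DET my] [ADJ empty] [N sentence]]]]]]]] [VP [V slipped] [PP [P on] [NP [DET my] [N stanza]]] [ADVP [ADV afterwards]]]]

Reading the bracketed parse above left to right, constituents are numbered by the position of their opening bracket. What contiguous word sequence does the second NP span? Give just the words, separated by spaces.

her actor above her proposal inside my empty sentence

The NP opening brackets appear, in order, over: "their fragile message during her actor above her proposal inside my empty sentence"; "her actor above her proposal inside my empty sentence"; "her proposal inside my empty sentence"; "my empty sentence"; "my stanza". The second one spans "her actor above her proposal inside my empty sentence".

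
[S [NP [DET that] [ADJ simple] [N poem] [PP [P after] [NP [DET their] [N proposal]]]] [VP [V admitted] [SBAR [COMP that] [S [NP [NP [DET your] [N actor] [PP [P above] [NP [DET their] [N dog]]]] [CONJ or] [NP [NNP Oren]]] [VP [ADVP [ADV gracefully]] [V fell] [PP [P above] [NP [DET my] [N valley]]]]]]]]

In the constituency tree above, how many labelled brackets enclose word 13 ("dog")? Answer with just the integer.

9

Counting open brackets not yet closed at "dog": [S [VP [SBAR [S [NP [NP [PP [NP [N = 9.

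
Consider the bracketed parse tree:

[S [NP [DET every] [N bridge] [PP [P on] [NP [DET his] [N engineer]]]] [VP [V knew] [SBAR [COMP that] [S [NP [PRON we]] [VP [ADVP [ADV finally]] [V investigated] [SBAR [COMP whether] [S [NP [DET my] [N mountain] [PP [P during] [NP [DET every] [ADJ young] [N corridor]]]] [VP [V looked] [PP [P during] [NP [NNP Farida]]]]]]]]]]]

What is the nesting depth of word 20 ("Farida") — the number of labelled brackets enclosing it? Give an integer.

11

The word sits inside NNP, which is inside NP, inside PP, inside VP, inside S, inside SBAR, inside VP, inside S, inside SBAR, inside VP, inside S — 11 brackets in all.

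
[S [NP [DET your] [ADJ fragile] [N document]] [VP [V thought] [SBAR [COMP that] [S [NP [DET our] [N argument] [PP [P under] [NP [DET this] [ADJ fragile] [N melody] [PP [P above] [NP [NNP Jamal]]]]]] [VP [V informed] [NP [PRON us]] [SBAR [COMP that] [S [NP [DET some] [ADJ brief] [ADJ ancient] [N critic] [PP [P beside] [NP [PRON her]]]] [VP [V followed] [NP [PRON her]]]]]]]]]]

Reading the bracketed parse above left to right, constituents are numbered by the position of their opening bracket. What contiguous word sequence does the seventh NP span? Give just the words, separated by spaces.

her

The NP opening brackets appear, in order, over: "your fragile document"; "our argument under this fragile melody above Jamal"; "this fragile melody above Jamal"; "Jamal"; "us"; "some brief ancient critic beside her"; "her"; "her". The seventh one spans "her".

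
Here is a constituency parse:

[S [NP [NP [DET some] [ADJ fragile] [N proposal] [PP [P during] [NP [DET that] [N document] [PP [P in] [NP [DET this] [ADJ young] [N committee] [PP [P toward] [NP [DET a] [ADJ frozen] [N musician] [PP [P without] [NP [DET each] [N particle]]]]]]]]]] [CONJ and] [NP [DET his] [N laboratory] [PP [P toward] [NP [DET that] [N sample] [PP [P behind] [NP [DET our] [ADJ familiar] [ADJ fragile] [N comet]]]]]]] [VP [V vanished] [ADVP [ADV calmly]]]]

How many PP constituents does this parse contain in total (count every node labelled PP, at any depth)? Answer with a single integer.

The PP constituents are: [PP during that document in this young committee toward a frozen musician without each particle]; [PP in this young committee toward a frozen musician without each particle]; [PP toward a frozen musician without each particle]; [PP without each particle]; [PP toward that sample behind our familiar fragile comet]; [PP behind our familiar fragile comet]. Total: 6.

6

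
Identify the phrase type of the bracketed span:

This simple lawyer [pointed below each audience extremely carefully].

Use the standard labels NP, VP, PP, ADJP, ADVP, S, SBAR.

The span is built around the verb "pointed" — a verb phrase (VP).

VP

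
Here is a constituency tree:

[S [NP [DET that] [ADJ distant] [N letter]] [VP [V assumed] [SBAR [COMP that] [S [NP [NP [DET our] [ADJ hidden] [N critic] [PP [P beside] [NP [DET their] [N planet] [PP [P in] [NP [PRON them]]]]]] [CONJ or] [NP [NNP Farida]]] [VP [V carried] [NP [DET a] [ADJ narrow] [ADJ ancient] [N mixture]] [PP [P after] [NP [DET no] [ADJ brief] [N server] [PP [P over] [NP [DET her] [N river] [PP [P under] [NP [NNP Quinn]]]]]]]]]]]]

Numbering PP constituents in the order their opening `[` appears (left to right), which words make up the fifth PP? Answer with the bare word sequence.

Opening `[PP` markers occur at word positions 9, 12, 21, 25, 28; the fifth of these opens the constituent [PP under Quinn].

under Quinn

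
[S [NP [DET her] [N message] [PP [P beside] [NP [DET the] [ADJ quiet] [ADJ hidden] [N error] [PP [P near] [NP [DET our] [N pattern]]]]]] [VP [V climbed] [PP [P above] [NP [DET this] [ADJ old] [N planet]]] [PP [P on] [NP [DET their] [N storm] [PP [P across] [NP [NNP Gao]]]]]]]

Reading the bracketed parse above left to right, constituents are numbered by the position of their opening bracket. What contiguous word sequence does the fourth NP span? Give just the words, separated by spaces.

this old planet

The NP opening brackets appear, in order, over: "her message beside the quiet hidden error near our pattern"; "the quiet hidden error near our pattern"; "our pattern"; "this old planet"; "their storm across Gao"; "Gao". The fourth one spans "this old planet".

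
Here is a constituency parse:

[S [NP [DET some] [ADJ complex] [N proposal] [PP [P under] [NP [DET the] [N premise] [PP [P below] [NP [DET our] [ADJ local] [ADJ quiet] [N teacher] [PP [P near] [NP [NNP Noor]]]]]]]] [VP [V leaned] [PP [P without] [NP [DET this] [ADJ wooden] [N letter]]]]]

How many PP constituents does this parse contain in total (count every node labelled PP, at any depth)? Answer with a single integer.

Listing each PP by its span: [PP under the premise below our local quiet teacher near Noor]; [PP below our local quiet teacher near Noor]; [PP near Noor]; [PP without this wooden letter] — that makes 4.

4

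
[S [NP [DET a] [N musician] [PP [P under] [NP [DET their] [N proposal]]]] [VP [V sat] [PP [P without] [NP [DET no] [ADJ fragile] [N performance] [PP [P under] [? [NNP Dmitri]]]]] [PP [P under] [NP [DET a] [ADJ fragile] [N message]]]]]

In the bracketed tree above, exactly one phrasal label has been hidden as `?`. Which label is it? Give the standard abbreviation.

NP

The `?` node immediately contains: NNP 'Dmitri'. That is the internal structure of a noun phrase, so the label is NP.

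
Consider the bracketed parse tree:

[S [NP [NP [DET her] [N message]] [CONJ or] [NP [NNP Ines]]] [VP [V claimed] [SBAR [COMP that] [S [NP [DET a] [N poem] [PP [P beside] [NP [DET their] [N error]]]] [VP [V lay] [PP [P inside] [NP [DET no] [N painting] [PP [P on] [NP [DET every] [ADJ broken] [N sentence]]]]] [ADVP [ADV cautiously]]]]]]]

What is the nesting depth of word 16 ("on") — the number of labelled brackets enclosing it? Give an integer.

9

Path from the root down to the word: S → VP → SBAR → S → VP → PP → NP → PP → P. That is 9 enclosing brackets.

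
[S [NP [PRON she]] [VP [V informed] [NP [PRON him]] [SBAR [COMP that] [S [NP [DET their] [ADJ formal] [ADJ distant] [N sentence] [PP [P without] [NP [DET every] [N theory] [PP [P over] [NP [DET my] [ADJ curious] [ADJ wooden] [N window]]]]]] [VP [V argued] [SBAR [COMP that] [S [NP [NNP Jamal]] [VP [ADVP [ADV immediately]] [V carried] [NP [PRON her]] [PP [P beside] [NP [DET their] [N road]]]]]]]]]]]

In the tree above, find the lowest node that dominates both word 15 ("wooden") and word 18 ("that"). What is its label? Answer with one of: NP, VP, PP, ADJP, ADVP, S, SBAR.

S

Word 15 lies under S → VP → SBAR → S → NP → PP → NP → PP → NP → ADJ; word 18 lies under S → VP → SBAR → S → VP → SBAR → COMP. The lowest shared node is the S.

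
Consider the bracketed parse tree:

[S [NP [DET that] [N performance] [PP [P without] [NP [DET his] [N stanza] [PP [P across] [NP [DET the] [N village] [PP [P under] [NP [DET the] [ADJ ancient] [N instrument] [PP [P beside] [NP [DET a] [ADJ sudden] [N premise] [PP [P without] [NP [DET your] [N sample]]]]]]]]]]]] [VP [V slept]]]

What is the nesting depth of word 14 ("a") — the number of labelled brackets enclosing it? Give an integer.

Path from the root down to the word: S → NP → PP → NP → PP → NP → PP → NP → PP → NP → DET. That is 11 enclosing brackets.

11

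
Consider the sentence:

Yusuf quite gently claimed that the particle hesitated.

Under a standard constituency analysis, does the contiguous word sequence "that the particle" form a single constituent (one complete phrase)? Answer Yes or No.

No

The sequence begins inside the complementizer "that" and ends inside the clause "the particle hesitated"; it crosses a phrase boundary, so no single node in the tree spans exactly those words.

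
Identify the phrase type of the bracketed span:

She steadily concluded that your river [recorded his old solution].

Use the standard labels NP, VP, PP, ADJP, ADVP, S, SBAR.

"recorded" is the head of the bracketed span, so the span is a verb phrase: VP.

VP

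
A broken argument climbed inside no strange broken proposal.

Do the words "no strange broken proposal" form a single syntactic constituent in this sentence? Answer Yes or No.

Yes

These words form the whole noun phrase headed by "proposal", so yes — one constituent.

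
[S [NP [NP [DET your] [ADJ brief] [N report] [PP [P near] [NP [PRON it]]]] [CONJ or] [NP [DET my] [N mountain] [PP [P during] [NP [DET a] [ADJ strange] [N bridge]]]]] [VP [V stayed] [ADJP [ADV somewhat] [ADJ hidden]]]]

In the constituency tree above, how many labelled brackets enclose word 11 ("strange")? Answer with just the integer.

6

Path from the root down to the word: S → NP → NP → PP → NP → ADJ. That is 6 enclosing brackets.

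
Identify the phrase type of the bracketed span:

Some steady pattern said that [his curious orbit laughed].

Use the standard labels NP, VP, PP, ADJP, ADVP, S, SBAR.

S

"laughed" is the head of the bracketed span, so the span is a clause: S.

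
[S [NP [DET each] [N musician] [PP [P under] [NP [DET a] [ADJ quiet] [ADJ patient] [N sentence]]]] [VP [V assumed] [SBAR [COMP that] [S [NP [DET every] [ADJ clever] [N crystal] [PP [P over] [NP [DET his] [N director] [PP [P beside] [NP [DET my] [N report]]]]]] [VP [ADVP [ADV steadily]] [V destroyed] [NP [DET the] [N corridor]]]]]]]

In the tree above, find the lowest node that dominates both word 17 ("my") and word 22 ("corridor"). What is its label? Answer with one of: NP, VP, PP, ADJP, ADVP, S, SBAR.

Both words fall inside [S every clever crystal over his director beside my report steadily destroyed the corridor] (words 10–22), and no smaller constituent contains them both. Label: S.

S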